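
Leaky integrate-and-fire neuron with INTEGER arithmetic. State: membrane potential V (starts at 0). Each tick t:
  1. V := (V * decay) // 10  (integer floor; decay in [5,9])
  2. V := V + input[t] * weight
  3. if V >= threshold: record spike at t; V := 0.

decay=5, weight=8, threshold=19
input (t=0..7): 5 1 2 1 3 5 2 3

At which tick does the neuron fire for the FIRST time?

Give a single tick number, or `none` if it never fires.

Answer: 0

Derivation:
t=0: input=5 -> V=0 FIRE
t=1: input=1 -> V=8
t=2: input=2 -> V=0 FIRE
t=3: input=1 -> V=8
t=4: input=3 -> V=0 FIRE
t=5: input=5 -> V=0 FIRE
t=6: input=2 -> V=16
t=7: input=3 -> V=0 FIRE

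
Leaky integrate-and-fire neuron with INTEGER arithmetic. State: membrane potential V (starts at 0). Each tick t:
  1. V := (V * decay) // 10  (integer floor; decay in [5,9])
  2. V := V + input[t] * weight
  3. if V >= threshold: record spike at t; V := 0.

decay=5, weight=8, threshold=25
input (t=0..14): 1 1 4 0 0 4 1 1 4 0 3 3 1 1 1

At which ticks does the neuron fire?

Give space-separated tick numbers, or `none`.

t=0: input=1 -> V=8
t=1: input=1 -> V=12
t=2: input=4 -> V=0 FIRE
t=3: input=0 -> V=0
t=4: input=0 -> V=0
t=5: input=4 -> V=0 FIRE
t=6: input=1 -> V=8
t=7: input=1 -> V=12
t=8: input=4 -> V=0 FIRE
t=9: input=0 -> V=0
t=10: input=3 -> V=24
t=11: input=3 -> V=0 FIRE
t=12: input=1 -> V=8
t=13: input=1 -> V=12
t=14: input=1 -> V=14

Answer: 2 5 8 11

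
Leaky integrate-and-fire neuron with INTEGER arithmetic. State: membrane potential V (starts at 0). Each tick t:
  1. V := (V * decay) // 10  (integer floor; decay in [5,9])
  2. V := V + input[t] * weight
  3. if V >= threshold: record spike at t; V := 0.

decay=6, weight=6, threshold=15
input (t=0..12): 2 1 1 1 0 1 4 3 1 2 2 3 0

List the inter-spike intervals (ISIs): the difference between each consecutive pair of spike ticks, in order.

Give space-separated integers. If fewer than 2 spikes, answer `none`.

t=0: input=2 -> V=12
t=1: input=1 -> V=13
t=2: input=1 -> V=13
t=3: input=1 -> V=13
t=4: input=0 -> V=7
t=5: input=1 -> V=10
t=6: input=4 -> V=0 FIRE
t=7: input=3 -> V=0 FIRE
t=8: input=1 -> V=6
t=9: input=2 -> V=0 FIRE
t=10: input=2 -> V=12
t=11: input=3 -> V=0 FIRE
t=12: input=0 -> V=0

Answer: 1 2 2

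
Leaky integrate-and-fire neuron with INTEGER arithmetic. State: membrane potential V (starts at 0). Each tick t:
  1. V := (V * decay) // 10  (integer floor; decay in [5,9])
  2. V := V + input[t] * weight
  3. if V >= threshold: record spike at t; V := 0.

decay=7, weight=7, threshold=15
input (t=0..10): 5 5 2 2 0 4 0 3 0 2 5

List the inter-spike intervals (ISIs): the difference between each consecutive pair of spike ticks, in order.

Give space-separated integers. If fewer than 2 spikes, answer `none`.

t=0: input=5 -> V=0 FIRE
t=1: input=5 -> V=0 FIRE
t=2: input=2 -> V=14
t=3: input=2 -> V=0 FIRE
t=4: input=0 -> V=0
t=5: input=4 -> V=0 FIRE
t=6: input=0 -> V=0
t=7: input=3 -> V=0 FIRE
t=8: input=0 -> V=0
t=9: input=2 -> V=14
t=10: input=5 -> V=0 FIRE

Answer: 1 2 2 2 3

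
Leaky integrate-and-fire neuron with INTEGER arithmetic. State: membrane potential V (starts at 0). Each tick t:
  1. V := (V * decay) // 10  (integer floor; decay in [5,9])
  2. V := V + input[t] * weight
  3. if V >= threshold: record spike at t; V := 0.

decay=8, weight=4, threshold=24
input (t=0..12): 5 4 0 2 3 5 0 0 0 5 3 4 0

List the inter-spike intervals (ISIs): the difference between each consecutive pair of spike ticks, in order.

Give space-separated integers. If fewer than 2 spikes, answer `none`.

Answer: 4 5

Derivation:
t=0: input=5 -> V=20
t=1: input=4 -> V=0 FIRE
t=2: input=0 -> V=0
t=3: input=2 -> V=8
t=4: input=3 -> V=18
t=5: input=5 -> V=0 FIRE
t=6: input=0 -> V=0
t=7: input=0 -> V=0
t=8: input=0 -> V=0
t=9: input=5 -> V=20
t=10: input=3 -> V=0 FIRE
t=11: input=4 -> V=16
t=12: input=0 -> V=12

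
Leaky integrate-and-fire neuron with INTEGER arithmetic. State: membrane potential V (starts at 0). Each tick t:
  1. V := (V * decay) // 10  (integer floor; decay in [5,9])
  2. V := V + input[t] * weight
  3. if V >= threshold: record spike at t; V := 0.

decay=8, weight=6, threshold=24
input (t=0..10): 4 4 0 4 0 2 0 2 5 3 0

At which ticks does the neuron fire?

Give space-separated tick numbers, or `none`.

t=0: input=4 -> V=0 FIRE
t=1: input=4 -> V=0 FIRE
t=2: input=0 -> V=0
t=3: input=4 -> V=0 FIRE
t=4: input=0 -> V=0
t=5: input=2 -> V=12
t=6: input=0 -> V=9
t=7: input=2 -> V=19
t=8: input=5 -> V=0 FIRE
t=9: input=3 -> V=18
t=10: input=0 -> V=14

Answer: 0 1 3 8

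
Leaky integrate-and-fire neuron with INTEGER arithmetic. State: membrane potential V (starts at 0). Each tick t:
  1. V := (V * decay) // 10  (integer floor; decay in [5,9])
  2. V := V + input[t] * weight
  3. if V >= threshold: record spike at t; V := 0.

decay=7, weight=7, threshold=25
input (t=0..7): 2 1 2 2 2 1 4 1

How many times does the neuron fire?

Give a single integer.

Answer: 2

Derivation:
t=0: input=2 -> V=14
t=1: input=1 -> V=16
t=2: input=2 -> V=0 FIRE
t=3: input=2 -> V=14
t=4: input=2 -> V=23
t=5: input=1 -> V=23
t=6: input=4 -> V=0 FIRE
t=7: input=1 -> V=7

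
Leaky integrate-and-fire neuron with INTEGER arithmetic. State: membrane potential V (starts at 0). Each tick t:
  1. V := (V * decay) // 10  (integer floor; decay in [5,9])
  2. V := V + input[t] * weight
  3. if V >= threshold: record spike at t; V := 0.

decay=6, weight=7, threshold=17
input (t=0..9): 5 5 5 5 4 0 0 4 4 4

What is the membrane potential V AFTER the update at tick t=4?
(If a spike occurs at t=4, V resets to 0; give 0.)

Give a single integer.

t=0: input=5 -> V=0 FIRE
t=1: input=5 -> V=0 FIRE
t=2: input=5 -> V=0 FIRE
t=3: input=5 -> V=0 FIRE
t=4: input=4 -> V=0 FIRE
t=5: input=0 -> V=0
t=6: input=0 -> V=0
t=7: input=4 -> V=0 FIRE
t=8: input=4 -> V=0 FIRE
t=9: input=4 -> V=0 FIRE

Answer: 0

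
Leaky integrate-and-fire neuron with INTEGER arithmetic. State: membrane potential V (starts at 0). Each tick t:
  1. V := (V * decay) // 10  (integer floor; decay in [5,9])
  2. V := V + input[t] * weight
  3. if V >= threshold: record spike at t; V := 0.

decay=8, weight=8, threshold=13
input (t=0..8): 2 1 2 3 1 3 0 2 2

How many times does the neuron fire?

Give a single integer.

t=0: input=2 -> V=0 FIRE
t=1: input=1 -> V=8
t=2: input=2 -> V=0 FIRE
t=3: input=3 -> V=0 FIRE
t=4: input=1 -> V=8
t=5: input=3 -> V=0 FIRE
t=6: input=0 -> V=0
t=7: input=2 -> V=0 FIRE
t=8: input=2 -> V=0 FIRE

Answer: 6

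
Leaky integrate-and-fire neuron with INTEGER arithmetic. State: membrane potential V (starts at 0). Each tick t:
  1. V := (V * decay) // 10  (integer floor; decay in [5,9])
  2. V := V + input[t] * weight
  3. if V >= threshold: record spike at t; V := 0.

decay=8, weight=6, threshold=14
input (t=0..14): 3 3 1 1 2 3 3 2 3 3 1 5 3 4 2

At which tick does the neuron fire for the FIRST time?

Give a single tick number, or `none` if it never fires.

t=0: input=3 -> V=0 FIRE
t=1: input=3 -> V=0 FIRE
t=2: input=1 -> V=6
t=3: input=1 -> V=10
t=4: input=2 -> V=0 FIRE
t=5: input=3 -> V=0 FIRE
t=6: input=3 -> V=0 FIRE
t=7: input=2 -> V=12
t=8: input=3 -> V=0 FIRE
t=9: input=3 -> V=0 FIRE
t=10: input=1 -> V=6
t=11: input=5 -> V=0 FIRE
t=12: input=3 -> V=0 FIRE
t=13: input=4 -> V=0 FIRE
t=14: input=2 -> V=12

Answer: 0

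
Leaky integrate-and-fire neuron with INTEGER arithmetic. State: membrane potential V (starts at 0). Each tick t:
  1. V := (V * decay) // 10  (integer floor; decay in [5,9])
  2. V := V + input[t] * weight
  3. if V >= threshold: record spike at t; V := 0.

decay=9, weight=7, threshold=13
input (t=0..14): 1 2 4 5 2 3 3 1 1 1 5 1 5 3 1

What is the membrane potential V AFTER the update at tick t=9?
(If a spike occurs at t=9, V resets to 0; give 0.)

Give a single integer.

Answer: 7

Derivation:
t=0: input=1 -> V=7
t=1: input=2 -> V=0 FIRE
t=2: input=4 -> V=0 FIRE
t=3: input=5 -> V=0 FIRE
t=4: input=2 -> V=0 FIRE
t=5: input=3 -> V=0 FIRE
t=6: input=3 -> V=0 FIRE
t=7: input=1 -> V=7
t=8: input=1 -> V=0 FIRE
t=9: input=1 -> V=7
t=10: input=5 -> V=0 FIRE
t=11: input=1 -> V=7
t=12: input=5 -> V=0 FIRE
t=13: input=3 -> V=0 FIRE
t=14: input=1 -> V=7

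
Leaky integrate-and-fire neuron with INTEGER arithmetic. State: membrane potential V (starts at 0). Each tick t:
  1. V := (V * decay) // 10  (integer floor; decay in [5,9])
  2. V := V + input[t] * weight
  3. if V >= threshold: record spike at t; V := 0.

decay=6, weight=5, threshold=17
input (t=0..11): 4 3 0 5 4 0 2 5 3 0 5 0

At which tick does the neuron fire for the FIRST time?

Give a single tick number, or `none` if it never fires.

Answer: 0

Derivation:
t=0: input=4 -> V=0 FIRE
t=1: input=3 -> V=15
t=2: input=0 -> V=9
t=3: input=5 -> V=0 FIRE
t=4: input=4 -> V=0 FIRE
t=5: input=0 -> V=0
t=6: input=2 -> V=10
t=7: input=5 -> V=0 FIRE
t=8: input=3 -> V=15
t=9: input=0 -> V=9
t=10: input=5 -> V=0 FIRE
t=11: input=0 -> V=0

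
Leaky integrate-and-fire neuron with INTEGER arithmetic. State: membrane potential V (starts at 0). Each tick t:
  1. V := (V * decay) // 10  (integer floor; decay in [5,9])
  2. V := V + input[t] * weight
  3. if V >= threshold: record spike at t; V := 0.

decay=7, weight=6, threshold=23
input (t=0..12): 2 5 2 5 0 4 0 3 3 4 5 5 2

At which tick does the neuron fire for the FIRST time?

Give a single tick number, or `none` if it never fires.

t=0: input=2 -> V=12
t=1: input=5 -> V=0 FIRE
t=2: input=2 -> V=12
t=3: input=5 -> V=0 FIRE
t=4: input=0 -> V=0
t=5: input=4 -> V=0 FIRE
t=6: input=0 -> V=0
t=7: input=3 -> V=18
t=8: input=3 -> V=0 FIRE
t=9: input=4 -> V=0 FIRE
t=10: input=5 -> V=0 FIRE
t=11: input=5 -> V=0 FIRE
t=12: input=2 -> V=12

Answer: 1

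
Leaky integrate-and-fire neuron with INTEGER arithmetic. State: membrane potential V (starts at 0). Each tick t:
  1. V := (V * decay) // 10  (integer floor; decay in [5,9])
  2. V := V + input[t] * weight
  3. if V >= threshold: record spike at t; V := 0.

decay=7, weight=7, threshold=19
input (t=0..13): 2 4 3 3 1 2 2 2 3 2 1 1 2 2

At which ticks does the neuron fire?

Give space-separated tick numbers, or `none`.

Answer: 1 2 3 6 8 12

Derivation:
t=0: input=2 -> V=14
t=1: input=4 -> V=0 FIRE
t=2: input=3 -> V=0 FIRE
t=3: input=3 -> V=0 FIRE
t=4: input=1 -> V=7
t=5: input=2 -> V=18
t=6: input=2 -> V=0 FIRE
t=7: input=2 -> V=14
t=8: input=3 -> V=0 FIRE
t=9: input=2 -> V=14
t=10: input=1 -> V=16
t=11: input=1 -> V=18
t=12: input=2 -> V=0 FIRE
t=13: input=2 -> V=14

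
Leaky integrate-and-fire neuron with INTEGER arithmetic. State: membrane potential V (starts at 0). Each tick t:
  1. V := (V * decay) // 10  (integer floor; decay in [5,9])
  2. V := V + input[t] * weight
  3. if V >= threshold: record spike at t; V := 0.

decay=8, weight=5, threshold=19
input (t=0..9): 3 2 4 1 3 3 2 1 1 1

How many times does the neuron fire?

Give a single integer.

Answer: 4

Derivation:
t=0: input=3 -> V=15
t=1: input=2 -> V=0 FIRE
t=2: input=4 -> V=0 FIRE
t=3: input=1 -> V=5
t=4: input=3 -> V=0 FIRE
t=5: input=3 -> V=15
t=6: input=2 -> V=0 FIRE
t=7: input=1 -> V=5
t=8: input=1 -> V=9
t=9: input=1 -> V=12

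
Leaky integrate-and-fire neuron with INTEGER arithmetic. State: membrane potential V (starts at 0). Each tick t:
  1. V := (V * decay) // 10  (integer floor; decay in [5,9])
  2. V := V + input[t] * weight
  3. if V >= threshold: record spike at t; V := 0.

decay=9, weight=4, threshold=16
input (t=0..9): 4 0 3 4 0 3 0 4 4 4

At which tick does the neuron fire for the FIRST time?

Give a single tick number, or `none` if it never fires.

Answer: 0

Derivation:
t=0: input=4 -> V=0 FIRE
t=1: input=0 -> V=0
t=2: input=3 -> V=12
t=3: input=4 -> V=0 FIRE
t=4: input=0 -> V=0
t=5: input=3 -> V=12
t=6: input=0 -> V=10
t=7: input=4 -> V=0 FIRE
t=8: input=4 -> V=0 FIRE
t=9: input=4 -> V=0 FIRE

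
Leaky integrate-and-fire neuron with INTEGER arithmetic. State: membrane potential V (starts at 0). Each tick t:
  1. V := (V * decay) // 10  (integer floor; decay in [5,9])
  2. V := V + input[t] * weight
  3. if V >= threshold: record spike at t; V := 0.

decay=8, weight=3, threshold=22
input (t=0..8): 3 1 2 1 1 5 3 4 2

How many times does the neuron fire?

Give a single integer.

t=0: input=3 -> V=9
t=1: input=1 -> V=10
t=2: input=2 -> V=14
t=3: input=1 -> V=14
t=4: input=1 -> V=14
t=5: input=5 -> V=0 FIRE
t=6: input=3 -> V=9
t=7: input=4 -> V=19
t=8: input=2 -> V=21

Answer: 1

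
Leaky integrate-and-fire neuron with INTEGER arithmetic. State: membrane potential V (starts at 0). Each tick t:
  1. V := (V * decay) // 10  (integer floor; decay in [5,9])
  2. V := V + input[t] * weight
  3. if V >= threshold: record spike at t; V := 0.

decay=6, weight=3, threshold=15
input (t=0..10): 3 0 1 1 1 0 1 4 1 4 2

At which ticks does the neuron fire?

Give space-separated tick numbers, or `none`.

t=0: input=3 -> V=9
t=1: input=0 -> V=5
t=2: input=1 -> V=6
t=3: input=1 -> V=6
t=4: input=1 -> V=6
t=5: input=0 -> V=3
t=6: input=1 -> V=4
t=7: input=4 -> V=14
t=8: input=1 -> V=11
t=9: input=4 -> V=0 FIRE
t=10: input=2 -> V=6

Answer: 9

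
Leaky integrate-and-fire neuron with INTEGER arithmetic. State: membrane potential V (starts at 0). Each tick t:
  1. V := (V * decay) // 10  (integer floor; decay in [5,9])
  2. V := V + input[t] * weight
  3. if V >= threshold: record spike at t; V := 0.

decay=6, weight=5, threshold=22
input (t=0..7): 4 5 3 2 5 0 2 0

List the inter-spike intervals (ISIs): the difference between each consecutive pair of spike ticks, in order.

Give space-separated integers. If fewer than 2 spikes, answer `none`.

Answer: 3

Derivation:
t=0: input=4 -> V=20
t=1: input=5 -> V=0 FIRE
t=2: input=3 -> V=15
t=3: input=2 -> V=19
t=4: input=5 -> V=0 FIRE
t=5: input=0 -> V=0
t=6: input=2 -> V=10
t=7: input=0 -> V=6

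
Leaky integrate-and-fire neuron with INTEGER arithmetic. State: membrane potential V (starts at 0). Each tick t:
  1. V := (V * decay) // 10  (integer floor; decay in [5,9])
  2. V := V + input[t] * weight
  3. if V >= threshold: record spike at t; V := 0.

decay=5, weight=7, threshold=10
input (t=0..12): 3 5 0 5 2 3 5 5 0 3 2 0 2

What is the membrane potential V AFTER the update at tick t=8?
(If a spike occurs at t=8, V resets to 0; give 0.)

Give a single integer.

t=0: input=3 -> V=0 FIRE
t=1: input=5 -> V=0 FIRE
t=2: input=0 -> V=0
t=3: input=5 -> V=0 FIRE
t=4: input=2 -> V=0 FIRE
t=5: input=3 -> V=0 FIRE
t=6: input=5 -> V=0 FIRE
t=7: input=5 -> V=0 FIRE
t=8: input=0 -> V=0
t=9: input=3 -> V=0 FIRE
t=10: input=2 -> V=0 FIRE
t=11: input=0 -> V=0
t=12: input=2 -> V=0 FIRE

Answer: 0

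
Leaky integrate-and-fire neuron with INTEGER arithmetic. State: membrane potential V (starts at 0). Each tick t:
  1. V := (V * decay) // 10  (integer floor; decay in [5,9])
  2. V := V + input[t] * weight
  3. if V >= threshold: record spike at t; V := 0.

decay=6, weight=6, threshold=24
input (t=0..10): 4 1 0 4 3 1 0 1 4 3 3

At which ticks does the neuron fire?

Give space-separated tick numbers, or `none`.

Answer: 0 3 8 10

Derivation:
t=0: input=4 -> V=0 FIRE
t=1: input=1 -> V=6
t=2: input=0 -> V=3
t=3: input=4 -> V=0 FIRE
t=4: input=3 -> V=18
t=5: input=1 -> V=16
t=6: input=0 -> V=9
t=7: input=1 -> V=11
t=8: input=4 -> V=0 FIRE
t=9: input=3 -> V=18
t=10: input=3 -> V=0 FIRE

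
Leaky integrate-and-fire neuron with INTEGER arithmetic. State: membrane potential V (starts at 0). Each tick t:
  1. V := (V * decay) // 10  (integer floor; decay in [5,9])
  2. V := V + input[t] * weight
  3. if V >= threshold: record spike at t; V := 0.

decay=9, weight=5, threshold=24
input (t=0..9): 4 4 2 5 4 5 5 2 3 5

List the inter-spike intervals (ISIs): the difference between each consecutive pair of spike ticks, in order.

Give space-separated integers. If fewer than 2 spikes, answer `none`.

t=0: input=4 -> V=20
t=1: input=4 -> V=0 FIRE
t=2: input=2 -> V=10
t=3: input=5 -> V=0 FIRE
t=4: input=4 -> V=20
t=5: input=5 -> V=0 FIRE
t=6: input=5 -> V=0 FIRE
t=7: input=2 -> V=10
t=8: input=3 -> V=0 FIRE
t=9: input=5 -> V=0 FIRE

Answer: 2 2 1 2 1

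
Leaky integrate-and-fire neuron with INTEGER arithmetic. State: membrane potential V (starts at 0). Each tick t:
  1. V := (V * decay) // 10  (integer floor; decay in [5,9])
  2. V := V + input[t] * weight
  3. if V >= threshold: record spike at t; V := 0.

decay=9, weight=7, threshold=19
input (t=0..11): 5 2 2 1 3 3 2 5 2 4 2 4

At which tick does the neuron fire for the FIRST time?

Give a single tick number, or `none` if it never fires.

t=0: input=5 -> V=0 FIRE
t=1: input=2 -> V=14
t=2: input=2 -> V=0 FIRE
t=3: input=1 -> V=7
t=4: input=3 -> V=0 FIRE
t=5: input=3 -> V=0 FIRE
t=6: input=2 -> V=14
t=7: input=5 -> V=0 FIRE
t=8: input=2 -> V=14
t=9: input=4 -> V=0 FIRE
t=10: input=2 -> V=14
t=11: input=4 -> V=0 FIRE

Answer: 0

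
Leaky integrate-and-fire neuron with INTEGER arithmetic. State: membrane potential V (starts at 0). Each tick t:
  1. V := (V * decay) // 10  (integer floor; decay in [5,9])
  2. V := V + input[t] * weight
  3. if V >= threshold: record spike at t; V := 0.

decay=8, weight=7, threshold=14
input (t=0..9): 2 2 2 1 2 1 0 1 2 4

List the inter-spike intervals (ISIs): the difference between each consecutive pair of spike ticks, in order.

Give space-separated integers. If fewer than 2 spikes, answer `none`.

Answer: 1 1 2 4 1

Derivation:
t=0: input=2 -> V=0 FIRE
t=1: input=2 -> V=0 FIRE
t=2: input=2 -> V=0 FIRE
t=3: input=1 -> V=7
t=4: input=2 -> V=0 FIRE
t=5: input=1 -> V=7
t=6: input=0 -> V=5
t=7: input=1 -> V=11
t=8: input=2 -> V=0 FIRE
t=9: input=4 -> V=0 FIRE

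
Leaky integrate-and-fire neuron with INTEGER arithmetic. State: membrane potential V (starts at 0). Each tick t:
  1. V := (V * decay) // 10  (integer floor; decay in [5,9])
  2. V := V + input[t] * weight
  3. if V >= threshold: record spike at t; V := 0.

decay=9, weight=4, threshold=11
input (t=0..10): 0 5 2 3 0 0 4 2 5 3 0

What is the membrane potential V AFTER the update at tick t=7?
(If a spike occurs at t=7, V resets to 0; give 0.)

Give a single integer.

t=0: input=0 -> V=0
t=1: input=5 -> V=0 FIRE
t=2: input=2 -> V=8
t=3: input=3 -> V=0 FIRE
t=4: input=0 -> V=0
t=5: input=0 -> V=0
t=6: input=4 -> V=0 FIRE
t=7: input=2 -> V=8
t=8: input=5 -> V=0 FIRE
t=9: input=3 -> V=0 FIRE
t=10: input=0 -> V=0

Answer: 8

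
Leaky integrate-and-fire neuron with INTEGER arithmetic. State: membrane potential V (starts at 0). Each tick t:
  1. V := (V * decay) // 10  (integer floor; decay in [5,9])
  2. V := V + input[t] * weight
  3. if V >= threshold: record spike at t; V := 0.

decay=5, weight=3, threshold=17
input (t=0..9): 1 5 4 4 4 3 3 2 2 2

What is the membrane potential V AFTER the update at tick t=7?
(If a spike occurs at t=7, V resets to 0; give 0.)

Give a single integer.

t=0: input=1 -> V=3
t=1: input=5 -> V=16
t=2: input=4 -> V=0 FIRE
t=3: input=4 -> V=12
t=4: input=4 -> V=0 FIRE
t=5: input=3 -> V=9
t=6: input=3 -> V=13
t=7: input=2 -> V=12
t=8: input=2 -> V=12
t=9: input=2 -> V=12

Answer: 12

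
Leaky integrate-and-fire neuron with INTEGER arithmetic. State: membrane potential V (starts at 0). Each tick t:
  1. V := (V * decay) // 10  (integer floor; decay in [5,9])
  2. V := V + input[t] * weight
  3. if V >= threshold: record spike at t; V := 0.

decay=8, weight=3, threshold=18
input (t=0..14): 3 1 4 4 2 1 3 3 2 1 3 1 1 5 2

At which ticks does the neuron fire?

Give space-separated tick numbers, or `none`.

Answer: 2 6 10 13

Derivation:
t=0: input=3 -> V=9
t=1: input=1 -> V=10
t=2: input=4 -> V=0 FIRE
t=3: input=4 -> V=12
t=4: input=2 -> V=15
t=5: input=1 -> V=15
t=6: input=3 -> V=0 FIRE
t=7: input=3 -> V=9
t=8: input=2 -> V=13
t=9: input=1 -> V=13
t=10: input=3 -> V=0 FIRE
t=11: input=1 -> V=3
t=12: input=1 -> V=5
t=13: input=5 -> V=0 FIRE
t=14: input=2 -> V=6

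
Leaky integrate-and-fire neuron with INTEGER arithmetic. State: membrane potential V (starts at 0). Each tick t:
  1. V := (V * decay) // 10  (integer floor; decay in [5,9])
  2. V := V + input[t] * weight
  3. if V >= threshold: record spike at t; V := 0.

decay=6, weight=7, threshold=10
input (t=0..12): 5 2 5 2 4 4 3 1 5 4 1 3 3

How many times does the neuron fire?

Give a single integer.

Answer: 11

Derivation:
t=0: input=5 -> V=0 FIRE
t=1: input=2 -> V=0 FIRE
t=2: input=5 -> V=0 FIRE
t=3: input=2 -> V=0 FIRE
t=4: input=4 -> V=0 FIRE
t=5: input=4 -> V=0 FIRE
t=6: input=3 -> V=0 FIRE
t=7: input=1 -> V=7
t=8: input=5 -> V=0 FIRE
t=9: input=4 -> V=0 FIRE
t=10: input=1 -> V=7
t=11: input=3 -> V=0 FIRE
t=12: input=3 -> V=0 FIRE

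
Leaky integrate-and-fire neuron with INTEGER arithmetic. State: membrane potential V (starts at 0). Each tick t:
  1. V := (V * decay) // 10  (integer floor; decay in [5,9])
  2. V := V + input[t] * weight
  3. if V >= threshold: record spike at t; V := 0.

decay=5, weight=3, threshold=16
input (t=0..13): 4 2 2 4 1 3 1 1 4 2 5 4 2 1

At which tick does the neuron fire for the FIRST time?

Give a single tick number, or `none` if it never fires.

t=0: input=4 -> V=12
t=1: input=2 -> V=12
t=2: input=2 -> V=12
t=3: input=4 -> V=0 FIRE
t=4: input=1 -> V=3
t=5: input=3 -> V=10
t=6: input=1 -> V=8
t=7: input=1 -> V=7
t=8: input=4 -> V=15
t=9: input=2 -> V=13
t=10: input=5 -> V=0 FIRE
t=11: input=4 -> V=12
t=12: input=2 -> V=12
t=13: input=1 -> V=9

Answer: 3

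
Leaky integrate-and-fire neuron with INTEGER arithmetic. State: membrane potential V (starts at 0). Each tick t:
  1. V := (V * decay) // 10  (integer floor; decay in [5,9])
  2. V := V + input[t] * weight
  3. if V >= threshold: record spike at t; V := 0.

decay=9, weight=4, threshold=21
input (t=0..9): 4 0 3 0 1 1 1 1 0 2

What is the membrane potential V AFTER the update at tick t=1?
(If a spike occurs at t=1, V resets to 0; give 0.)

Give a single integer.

t=0: input=4 -> V=16
t=1: input=0 -> V=14
t=2: input=3 -> V=0 FIRE
t=3: input=0 -> V=0
t=4: input=1 -> V=4
t=5: input=1 -> V=7
t=6: input=1 -> V=10
t=7: input=1 -> V=13
t=8: input=0 -> V=11
t=9: input=2 -> V=17

Answer: 14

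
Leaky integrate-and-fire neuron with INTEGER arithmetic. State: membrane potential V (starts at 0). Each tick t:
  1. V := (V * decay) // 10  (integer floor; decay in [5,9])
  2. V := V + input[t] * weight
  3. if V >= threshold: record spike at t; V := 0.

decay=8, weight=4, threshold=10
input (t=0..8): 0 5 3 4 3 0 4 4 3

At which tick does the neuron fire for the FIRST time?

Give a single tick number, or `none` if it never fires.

t=0: input=0 -> V=0
t=1: input=5 -> V=0 FIRE
t=2: input=3 -> V=0 FIRE
t=3: input=4 -> V=0 FIRE
t=4: input=3 -> V=0 FIRE
t=5: input=0 -> V=0
t=6: input=4 -> V=0 FIRE
t=7: input=4 -> V=0 FIRE
t=8: input=3 -> V=0 FIRE

Answer: 1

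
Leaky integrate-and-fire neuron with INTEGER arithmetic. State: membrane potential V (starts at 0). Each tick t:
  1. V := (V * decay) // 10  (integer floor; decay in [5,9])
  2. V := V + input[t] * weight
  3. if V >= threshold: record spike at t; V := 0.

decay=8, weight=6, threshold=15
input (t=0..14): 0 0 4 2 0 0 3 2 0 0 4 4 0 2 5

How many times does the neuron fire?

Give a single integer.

Answer: 5

Derivation:
t=0: input=0 -> V=0
t=1: input=0 -> V=0
t=2: input=4 -> V=0 FIRE
t=3: input=2 -> V=12
t=4: input=0 -> V=9
t=5: input=0 -> V=7
t=6: input=3 -> V=0 FIRE
t=7: input=2 -> V=12
t=8: input=0 -> V=9
t=9: input=0 -> V=7
t=10: input=4 -> V=0 FIRE
t=11: input=4 -> V=0 FIRE
t=12: input=0 -> V=0
t=13: input=2 -> V=12
t=14: input=5 -> V=0 FIRE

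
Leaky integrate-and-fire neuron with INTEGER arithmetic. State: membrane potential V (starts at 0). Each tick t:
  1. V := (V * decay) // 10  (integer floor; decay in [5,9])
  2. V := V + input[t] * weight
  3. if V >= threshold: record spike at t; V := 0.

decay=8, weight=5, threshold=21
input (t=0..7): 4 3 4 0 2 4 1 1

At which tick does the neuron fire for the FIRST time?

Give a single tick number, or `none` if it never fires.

Answer: 1

Derivation:
t=0: input=4 -> V=20
t=1: input=3 -> V=0 FIRE
t=2: input=4 -> V=20
t=3: input=0 -> V=16
t=4: input=2 -> V=0 FIRE
t=5: input=4 -> V=20
t=6: input=1 -> V=0 FIRE
t=7: input=1 -> V=5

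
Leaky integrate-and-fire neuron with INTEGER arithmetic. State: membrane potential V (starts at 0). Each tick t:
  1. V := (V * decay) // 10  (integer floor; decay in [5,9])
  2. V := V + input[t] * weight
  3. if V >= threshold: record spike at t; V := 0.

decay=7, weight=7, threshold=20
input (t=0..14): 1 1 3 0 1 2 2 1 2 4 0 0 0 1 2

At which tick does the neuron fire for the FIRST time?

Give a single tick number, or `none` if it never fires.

t=0: input=1 -> V=7
t=1: input=1 -> V=11
t=2: input=3 -> V=0 FIRE
t=3: input=0 -> V=0
t=4: input=1 -> V=7
t=5: input=2 -> V=18
t=6: input=2 -> V=0 FIRE
t=7: input=1 -> V=7
t=8: input=2 -> V=18
t=9: input=4 -> V=0 FIRE
t=10: input=0 -> V=0
t=11: input=0 -> V=0
t=12: input=0 -> V=0
t=13: input=1 -> V=7
t=14: input=2 -> V=18

Answer: 2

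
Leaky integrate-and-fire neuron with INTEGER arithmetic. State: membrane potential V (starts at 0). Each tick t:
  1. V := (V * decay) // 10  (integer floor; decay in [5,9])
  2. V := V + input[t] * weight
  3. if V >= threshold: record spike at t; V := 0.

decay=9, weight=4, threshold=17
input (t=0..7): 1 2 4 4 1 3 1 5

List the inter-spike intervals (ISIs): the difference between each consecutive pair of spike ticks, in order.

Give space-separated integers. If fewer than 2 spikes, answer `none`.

t=0: input=1 -> V=4
t=1: input=2 -> V=11
t=2: input=4 -> V=0 FIRE
t=3: input=4 -> V=16
t=4: input=1 -> V=0 FIRE
t=5: input=3 -> V=12
t=6: input=1 -> V=14
t=7: input=5 -> V=0 FIRE

Answer: 2 3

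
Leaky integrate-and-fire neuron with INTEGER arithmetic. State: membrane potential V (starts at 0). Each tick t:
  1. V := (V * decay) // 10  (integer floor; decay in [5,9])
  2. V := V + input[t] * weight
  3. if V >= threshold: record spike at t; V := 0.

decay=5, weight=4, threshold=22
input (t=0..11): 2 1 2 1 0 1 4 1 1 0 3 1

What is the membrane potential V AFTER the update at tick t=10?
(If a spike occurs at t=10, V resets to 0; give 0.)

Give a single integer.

Answer: 14

Derivation:
t=0: input=2 -> V=8
t=1: input=1 -> V=8
t=2: input=2 -> V=12
t=3: input=1 -> V=10
t=4: input=0 -> V=5
t=5: input=1 -> V=6
t=6: input=4 -> V=19
t=7: input=1 -> V=13
t=8: input=1 -> V=10
t=9: input=0 -> V=5
t=10: input=3 -> V=14
t=11: input=1 -> V=11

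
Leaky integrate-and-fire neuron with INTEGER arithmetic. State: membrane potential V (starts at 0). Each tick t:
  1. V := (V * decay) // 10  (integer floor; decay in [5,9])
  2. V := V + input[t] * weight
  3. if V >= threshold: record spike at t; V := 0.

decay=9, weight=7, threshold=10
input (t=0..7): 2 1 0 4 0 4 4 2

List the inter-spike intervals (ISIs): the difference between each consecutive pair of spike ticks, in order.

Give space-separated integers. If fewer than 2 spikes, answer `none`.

Answer: 3 2 1 1

Derivation:
t=0: input=2 -> V=0 FIRE
t=1: input=1 -> V=7
t=2: input=0 -> V=6
t=3: input=4 -> V=0 FIRE
t=4: input=0 -> V=0
t=5: input=4 -> V=0 FIRE
t=6: input=4 -> V=0 FIRE
t=7: input=2 -> V=0 FIRE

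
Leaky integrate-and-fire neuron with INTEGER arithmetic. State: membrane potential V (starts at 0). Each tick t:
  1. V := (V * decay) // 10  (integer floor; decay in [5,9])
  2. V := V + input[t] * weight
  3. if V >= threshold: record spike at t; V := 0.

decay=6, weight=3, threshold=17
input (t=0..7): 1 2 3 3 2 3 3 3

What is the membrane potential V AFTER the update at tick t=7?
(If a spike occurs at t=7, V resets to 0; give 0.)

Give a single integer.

Answer: 14

Derivation:
t=0: input=1 -> V=3
t=1: input=2 -> V=7
t=2: input=3 -> V=13
t=3: input=3 -> V=16
t=4: input=2 -> V=15
t=5: input=3 -> V=0 FIRE
t=6: input=3 -> V=9
t=7: input=3 -> V=14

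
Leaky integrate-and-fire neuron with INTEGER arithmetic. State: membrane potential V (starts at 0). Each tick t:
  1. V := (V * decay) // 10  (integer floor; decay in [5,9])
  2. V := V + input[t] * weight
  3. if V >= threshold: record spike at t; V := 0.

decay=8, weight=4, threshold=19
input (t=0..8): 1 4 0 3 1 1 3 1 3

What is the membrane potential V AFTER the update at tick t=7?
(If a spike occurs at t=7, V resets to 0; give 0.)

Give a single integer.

Answer: 4

Derivation:
t=0: input=1 -> V=4
t=1: input=4 -> V=0 FIRE
t=2: input=0 -> V=0
t=3: input=3 -> V=12
t=4: input=1 -> V=13
t=5: input=1 -> V=14
t=6: input=3 -> V=0 FIRE
t=7: input=1 -> V=4
t=8: input=3 -> V=15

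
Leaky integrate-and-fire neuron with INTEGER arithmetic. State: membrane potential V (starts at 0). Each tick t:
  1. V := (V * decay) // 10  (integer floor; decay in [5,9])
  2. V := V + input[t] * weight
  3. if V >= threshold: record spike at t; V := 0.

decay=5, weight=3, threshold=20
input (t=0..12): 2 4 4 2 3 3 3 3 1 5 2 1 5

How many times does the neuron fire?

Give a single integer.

Answer: 1

Derivation:
t=0: input=2 -> V=6
t=1: input=4 -> V=15
t=2: input=4 -> V=19
t=3: input=2 -> V=15
t=4: input=3 -> V=16
t=5: input=3 -> V=17
t=6: input=3 -> V=17
t=7: input=3 -> V=17
t=8: input=1 -> V=11
t=9: input=5 -> V=0 FIRE
t=10: input=2 -> V=6
t=11: input=1 -> V=6
t=12: input=5 -> V=18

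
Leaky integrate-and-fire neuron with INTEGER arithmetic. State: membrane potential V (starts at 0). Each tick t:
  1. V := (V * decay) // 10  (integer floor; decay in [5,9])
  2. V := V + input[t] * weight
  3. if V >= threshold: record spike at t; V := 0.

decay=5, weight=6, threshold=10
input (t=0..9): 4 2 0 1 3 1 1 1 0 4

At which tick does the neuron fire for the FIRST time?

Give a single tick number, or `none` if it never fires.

t=0: input=4 -> V=0 FIRE
t=1: input=2 -> V=0 FIRE
t=2: input=0 -> V=0
t=3: input=1 -> V=6
t=4: input=3 -> V=0 FIRE
t=5: input=1 -> V=6
t=6: input=1 -> V=9
t=7: input=1 -> V=0 FIRE
t=8: input=0 -> V=0
t=9: input=4 -> V=0 FIRE

Answer: 0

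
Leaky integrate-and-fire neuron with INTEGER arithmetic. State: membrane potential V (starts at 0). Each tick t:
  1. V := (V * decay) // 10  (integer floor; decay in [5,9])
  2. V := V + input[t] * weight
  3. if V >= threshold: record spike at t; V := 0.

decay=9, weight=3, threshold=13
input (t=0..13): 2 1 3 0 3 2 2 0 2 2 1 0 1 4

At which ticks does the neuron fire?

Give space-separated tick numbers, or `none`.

t=0: input=2 -> V=6
t=1: input=1 -> V=8
t=2: input=3 -> V=0 FIRE
t=3: input=0 -> V=0
t=4: input=3 -> V=9
t=5: input=2 -> V=0 FIRE
t=6: input=2 -> V=6
t=7: input=0 -> V=5
t=8: input=2 -> V=10
t=9: input=2 -> V=0 FIRE
t=10: input=1 -> V=3
t=11: input=0 -> V=2
t=12: input=1 -> V=4
t=13: input=4 -> V=0 FIRE

Answer: 2 5 9 13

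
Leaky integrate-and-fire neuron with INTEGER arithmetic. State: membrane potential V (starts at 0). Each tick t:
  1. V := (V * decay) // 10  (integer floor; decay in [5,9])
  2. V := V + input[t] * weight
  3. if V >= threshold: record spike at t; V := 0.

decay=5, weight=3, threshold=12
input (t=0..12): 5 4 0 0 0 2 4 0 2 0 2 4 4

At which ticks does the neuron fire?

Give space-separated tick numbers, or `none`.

t=0: input=5 -> V=0 FIRE
t=1: input=4 -> V=0 FIRE
t=2: input=0 -> V=0
t=3: input=0 -> V=0
t=4: input=0 -> V=0
t=5: input=2 -> V=6
t=6: input=4 -> V=0 FIRE
t=7: input=0 -> V=0
t=8: input=2 -> V=6
t=9: input=0 -> V=3
t=10: input=2 -> V=7
t=11: input=4 -> V=0 FIRE
t=12: input=4 -> V=0 FIRE

Answer: 0 1 6 11 12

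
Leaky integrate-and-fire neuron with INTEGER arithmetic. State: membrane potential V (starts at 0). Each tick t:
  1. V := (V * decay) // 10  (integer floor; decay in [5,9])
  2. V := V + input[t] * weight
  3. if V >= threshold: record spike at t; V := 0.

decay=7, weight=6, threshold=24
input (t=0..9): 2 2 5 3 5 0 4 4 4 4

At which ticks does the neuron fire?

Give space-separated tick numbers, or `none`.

t=0: input=2 -> V=12
t=1: input=2 -> V=20
t=2: input=5 -> V=0 FIRE
t=3: input=3 -> V=18
t=4: input=5 -> V=0 FIRE
t=5: input=0 -> V=0
t=6: input=4 -> V=0 FIRE
t=7: input=4 -> V=0 FIRE
t=8: input=4 -> V=0 FIRE
t=9: input=4 -> V=0 FIRE

Answer: 2 4 6 7 8 9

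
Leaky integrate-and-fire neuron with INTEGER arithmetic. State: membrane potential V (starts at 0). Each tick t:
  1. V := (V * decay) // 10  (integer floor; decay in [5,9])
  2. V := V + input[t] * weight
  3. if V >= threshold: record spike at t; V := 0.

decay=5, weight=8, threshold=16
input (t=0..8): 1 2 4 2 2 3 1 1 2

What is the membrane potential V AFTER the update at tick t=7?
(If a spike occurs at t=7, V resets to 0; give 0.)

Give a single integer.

Answer: 12

Derivation:
t=0: input=1 -> V=8
t=1: input=2 -> V=0 FIRE
t=2: input=4 -> V=0 FIRE
t=3: input=2 -> V=0 FIRE
t=4: input=2 -> V=0 FIRE
t=5: input=3 -> V=0 FIRE
t=6: input=1 -> V=8
t=7: input=1 -> V=12
t=8: input=2 -> V=0 FIRE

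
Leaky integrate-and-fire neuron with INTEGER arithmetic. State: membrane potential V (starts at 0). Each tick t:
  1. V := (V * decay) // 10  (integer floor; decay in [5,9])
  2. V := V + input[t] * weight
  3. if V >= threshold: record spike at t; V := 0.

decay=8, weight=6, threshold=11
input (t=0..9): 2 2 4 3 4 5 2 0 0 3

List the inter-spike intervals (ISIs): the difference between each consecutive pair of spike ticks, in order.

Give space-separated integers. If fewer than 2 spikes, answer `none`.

t=0: input=2 -> V=0 FIRE
t=1: input=2 -> V=0 FIRE
t=2: input=4 -> V=0 FIRE
t=3: input=3 -> V=0 FIRE
t=4: input=4 -> V=0 FIRE
t=5: input=5 -> V=0 FIRE
t=6: input=2 -> V=0 FIRE
t=7: input=0 -> V=0
t=8: input=0 -> V=0
t=9: input=3 -> V=0 FIRE

Answer: 1 1 1 1 1 1 3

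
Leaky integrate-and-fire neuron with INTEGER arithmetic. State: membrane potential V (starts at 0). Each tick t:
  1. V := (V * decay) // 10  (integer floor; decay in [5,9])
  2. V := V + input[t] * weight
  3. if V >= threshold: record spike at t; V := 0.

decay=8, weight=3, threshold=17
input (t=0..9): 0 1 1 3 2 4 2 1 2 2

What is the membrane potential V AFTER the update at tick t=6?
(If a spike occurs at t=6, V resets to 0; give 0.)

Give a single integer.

Answer: 6

Derivation:
t=0: input=0 -> V=0
t=1: input=1 -> V=3
t=2: input=1 -> V=5
t=3: input=3 -> V=13
t=4: input=2 -> V=16
t=5: input=4 -> V=0 FIRE
t=6: input=2 -> V=6
t=7: input=1 -> V=7
t=8: input=2 -> V=11
t=9: input=2 -> V=14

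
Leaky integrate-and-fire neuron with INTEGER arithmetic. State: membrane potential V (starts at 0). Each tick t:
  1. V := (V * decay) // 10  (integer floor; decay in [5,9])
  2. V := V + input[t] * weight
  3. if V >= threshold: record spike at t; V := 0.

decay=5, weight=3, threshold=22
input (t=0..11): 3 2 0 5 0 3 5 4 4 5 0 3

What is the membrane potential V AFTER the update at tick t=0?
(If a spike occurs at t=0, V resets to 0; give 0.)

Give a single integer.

t=0: input=3 -> V=9
t=1: input=2 -> V=10
t=2: input=0 -> V=5
t=3: input=5 -> V=17
t=4: input=0 -> V=8
t=5: input=3 -> V=13
t=6: input=5 -> V=21
t=7: input=4 -> V=0 FIRE
t=8: input=4 -> V=12
t=9: input=5 -> V=21
t=10: input=0 -> V=10
t=11: input=3 -> V=14

Answer: 9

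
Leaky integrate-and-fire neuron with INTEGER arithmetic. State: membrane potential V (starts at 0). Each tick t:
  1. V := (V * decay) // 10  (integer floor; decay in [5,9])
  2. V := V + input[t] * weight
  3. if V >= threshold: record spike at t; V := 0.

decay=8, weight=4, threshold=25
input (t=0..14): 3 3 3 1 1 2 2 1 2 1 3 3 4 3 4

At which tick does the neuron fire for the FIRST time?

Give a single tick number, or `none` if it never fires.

t=0: input=3 -> V=12
t=1: input=3 -> V=21
t=2: input=3 -> V=0 FIRE
t=3: input=1 -> V=4
t=4: input=1 -> V=7
t=5: input=2 -> V=13
t=6: input=2 -> V=18
t=7: input=1 -> V=18
t=8: input=2 -> V=22
t=9: input=1 -> V=21
t=10: input=3 -> V=0 FIRE
t=11: input=3 -> V=12
t=12: input=4 -> V=0 FIRE
t=13: input=3 -> V=12
t=14: input=4 -> V=0 FIRE

Answer: 2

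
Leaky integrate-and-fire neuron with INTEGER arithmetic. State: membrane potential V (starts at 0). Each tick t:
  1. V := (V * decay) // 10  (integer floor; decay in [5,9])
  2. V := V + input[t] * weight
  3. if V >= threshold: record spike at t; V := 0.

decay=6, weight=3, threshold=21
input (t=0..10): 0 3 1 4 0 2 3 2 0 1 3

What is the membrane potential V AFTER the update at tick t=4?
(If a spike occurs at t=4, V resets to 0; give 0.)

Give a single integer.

Answer: 9

Derivation:
t=0: input=0 -> V=0
t=1: input=3 -> V=9
t=2: input=1 -> V=8
t=3: input=4 -> V=16
t=4: input=0 -> V=9
t=5: input=2 -> V=11
t=6: input=3 -> V=15
t=7: input=2 -> V=15
t=8: input=0 -> V=9
t=9: input=1 -> V=8
t=10: input=3 -> V=13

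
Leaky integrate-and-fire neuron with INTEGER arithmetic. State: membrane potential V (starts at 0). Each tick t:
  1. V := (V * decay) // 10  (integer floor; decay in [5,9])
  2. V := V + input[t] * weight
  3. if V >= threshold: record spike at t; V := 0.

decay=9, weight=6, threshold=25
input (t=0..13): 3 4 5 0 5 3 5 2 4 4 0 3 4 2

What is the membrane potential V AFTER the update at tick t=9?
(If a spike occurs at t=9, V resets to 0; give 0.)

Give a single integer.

t=0: input=3 -> V=18
t=1: input=4 -> V=0 FIRE
t=2: input=5 -> V=0 FIRE
t=3: input=0 -> V=0
t=4: input=5 -> V=0 FIRE
t=5: input=3 -> V=18
t=6: input=5 -> V=0 FIRE
t=7: input=2 -> V=12
t=8: input=4 -> V=0 FIRE
t=9: input=4 -> V=24
t=10: input=0 -> V=21
t=11: input=3 -> V=0 FIRE
t=12: input=4 -> V=24
t=13: input=2 -> V=0 FIRE

Answer: 24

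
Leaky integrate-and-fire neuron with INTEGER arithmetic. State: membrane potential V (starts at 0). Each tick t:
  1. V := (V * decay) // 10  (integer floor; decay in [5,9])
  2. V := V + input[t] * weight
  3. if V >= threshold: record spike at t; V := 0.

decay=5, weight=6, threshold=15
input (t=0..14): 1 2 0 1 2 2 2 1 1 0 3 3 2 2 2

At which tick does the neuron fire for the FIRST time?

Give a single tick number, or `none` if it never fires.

t=0: input=1 -> V=6
t=1: input=2 -> V=0 FIRE
t=2: input=0 -> V=0
t=3: input=1 -> V=6
t=4: input=2 -> V=0 FIRE
t=5: input=2 -> V=12
t=6: input=2 -> V=0 FIRE
t=7: input=1 -> V=6
t=8: input=1 -> V=9
t=9: input=0 -> V=4
t=10: input=3 -> V=0 FIRE
t=11: input=3 -> V=0 FIRE
t=12: input=2 -> V=12
t=13: input=2 -> V=0 FIRE
t=14: input=2 -> V=12

Answer: 1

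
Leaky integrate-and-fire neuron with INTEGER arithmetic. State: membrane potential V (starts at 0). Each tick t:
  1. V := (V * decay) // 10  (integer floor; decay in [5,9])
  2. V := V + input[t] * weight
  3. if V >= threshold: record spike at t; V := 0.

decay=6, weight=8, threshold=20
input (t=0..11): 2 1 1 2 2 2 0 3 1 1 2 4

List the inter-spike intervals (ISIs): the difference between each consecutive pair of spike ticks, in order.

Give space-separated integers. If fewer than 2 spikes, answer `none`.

t=0: input=2 -> V=16
t=1: input=1 -> V=17
t=2: input=1 -> V=18
t=3: input=2 -> V=0 FIRE
t=4: input=2 -> V=16
t=5: input=2 -> V=0 FIRE
t=6: input=0 -> V=0
t=7: input=3 -> V=0 FIRE
t=8: input=1 -> V=8
t=9: input=1 -> V=12
t=10: input=2 -> V=0 FIRE
t=11: input=4 -> V=0 FIRE

Answer: 2 2 3 1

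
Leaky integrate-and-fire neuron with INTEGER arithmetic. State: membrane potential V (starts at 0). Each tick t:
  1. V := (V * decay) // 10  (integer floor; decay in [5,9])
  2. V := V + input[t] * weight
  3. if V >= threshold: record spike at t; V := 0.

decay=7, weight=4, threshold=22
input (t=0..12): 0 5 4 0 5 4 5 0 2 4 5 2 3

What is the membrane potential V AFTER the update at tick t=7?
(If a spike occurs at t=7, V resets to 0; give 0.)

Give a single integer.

t=0: input=0 -> V=0
t=1: input=5 -> V=20
t=2: input=4 -> V=0 FIRE
t=3: input=0 -> V=0
t=4: input=5 -> V=20
t=5: input=4 -> V=0 FIRE
t=6: input=5 -> V=20
t=7: input=0 -> V=14
t=8: input=2 -> V=17
t=9: input=4 -> V=0 FIRE
t=10: input=5 -> V=20
t=11: input=2 -> V=0 FIRE
t=12: input=3 -> V=12

Answer: 14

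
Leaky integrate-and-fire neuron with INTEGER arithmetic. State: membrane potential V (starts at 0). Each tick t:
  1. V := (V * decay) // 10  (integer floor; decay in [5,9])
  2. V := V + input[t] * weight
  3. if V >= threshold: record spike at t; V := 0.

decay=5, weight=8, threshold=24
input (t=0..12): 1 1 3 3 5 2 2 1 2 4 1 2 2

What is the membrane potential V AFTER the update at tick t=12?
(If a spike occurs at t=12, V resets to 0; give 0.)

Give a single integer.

t=0: input=1 -> V=8
t=1: input=1 -> V=12
t=2: input=3 -> V=0 FIRE
t=3: input=3 -> V=0 FIRE
t=4: input=5 -> V=0 FIRE
t=5: input=2 -> V=16
t=6: input=2 -> V=0 FIRE
t=7: input=1 -> V=8
t=8: input=2 -> V=20
t=9: input=4 -> V=0 FIRE
t=10: input=1 -> V=8
t=11: input=2 -> V=20
t=12: input=2 -> V=0 FIRE

Answer: 0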